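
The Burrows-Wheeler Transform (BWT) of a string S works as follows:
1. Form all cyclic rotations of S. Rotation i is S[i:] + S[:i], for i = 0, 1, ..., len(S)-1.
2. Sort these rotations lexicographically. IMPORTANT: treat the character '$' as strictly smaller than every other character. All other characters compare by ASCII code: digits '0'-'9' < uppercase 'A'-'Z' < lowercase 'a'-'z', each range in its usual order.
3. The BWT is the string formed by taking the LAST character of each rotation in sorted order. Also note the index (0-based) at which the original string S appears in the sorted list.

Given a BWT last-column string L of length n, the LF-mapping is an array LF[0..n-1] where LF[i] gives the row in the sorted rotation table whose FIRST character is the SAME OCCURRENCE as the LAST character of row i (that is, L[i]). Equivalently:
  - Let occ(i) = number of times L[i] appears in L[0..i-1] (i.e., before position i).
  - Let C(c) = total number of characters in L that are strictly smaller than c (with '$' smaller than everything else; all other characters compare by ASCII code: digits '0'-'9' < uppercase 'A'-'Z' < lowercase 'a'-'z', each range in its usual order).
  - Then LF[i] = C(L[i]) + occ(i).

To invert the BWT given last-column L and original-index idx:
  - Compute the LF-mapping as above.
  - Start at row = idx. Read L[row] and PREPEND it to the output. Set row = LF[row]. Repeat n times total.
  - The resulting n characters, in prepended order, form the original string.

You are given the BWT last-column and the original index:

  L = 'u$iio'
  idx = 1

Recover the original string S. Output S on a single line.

LF mapping: 4 0 1 2 3
Walk LF starting at row 1, prepending L[row]:
  step 1: row=1, L[1]='$', prepend. Next row=LF[1]=0
  step 2: row=0, L[0]='u', prepend. Next row=LF[0]=4
  step 3: row=4, L[4]='o', prepend. Next row=LF[4]=3
  step 4: row=3, L[3]='i', prepend. Next row=LF[3]=2
  step 5: row=2, L[2]='i', prepend. Next row=LF[2]=1
Reversed output: iiou$

Answer: iiou$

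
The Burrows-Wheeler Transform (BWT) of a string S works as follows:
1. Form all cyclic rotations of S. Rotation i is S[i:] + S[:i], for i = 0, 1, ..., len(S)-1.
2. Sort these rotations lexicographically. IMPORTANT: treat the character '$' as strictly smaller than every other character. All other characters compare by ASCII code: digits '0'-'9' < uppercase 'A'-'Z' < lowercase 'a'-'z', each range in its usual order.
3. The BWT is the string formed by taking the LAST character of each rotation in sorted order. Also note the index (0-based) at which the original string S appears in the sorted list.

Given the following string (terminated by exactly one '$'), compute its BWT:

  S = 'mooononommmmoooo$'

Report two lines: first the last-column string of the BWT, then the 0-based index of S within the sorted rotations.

Answer: oomm$mooonnoooomm
4

Derivation:
All 17 rotations (rotation i = S[i:]+S[:i]):
  rot[0] = mooononommmmoooo$
  rot[1] = ooononommmmoooo$m
  rot[2] = oononommmmoooo$mo
  rot[3] = ononommmmoooo$moo
  rot[4] = nonommmmoooo$mooo
  rot[5] = onommmmoooo$mooon
  rot[6] = nommmmoooo$mooono
  rot[7] = ommmmoooo$mooonon
  rot[8] = mmmmoooo$mooonono
  rot[9] = mmmoooo$mooononom
  rot[10] = mmoooo$mooononomm
  rot[11] = moooo$mooononommm
  rot[12] = oooo$mooononommmm
  rot[13] = ooo$mooononommmmo
  rot[14] = oo$mooononommmmoo
  rot[15] = o$mooononommmmooo
  rot[16] = $mooononommmmoooo
Sorted (with $ < everything):
  sorted[0] = $mooononommmmoooo  (last char: 'o')
  sorted[1] = mmmmoooo$mooonono  (last char: 'o')
  sorted[2] = mmmoooo$mooononom  (last char: 'm')
  sorted[3] = mmoooo$mooononomm  (last char: 'm')
  sorted[4] = mooononommmmoooo$  (last char: '$')
  sorted[5] = moooo$mooononommm  (last char: 'm')
  sorted[6] = nommmmoooo$mooono  (last char: 'o')
  sorted[7] = nonommmmoooo$mooo  (last char: 'o')
  sorted[8] = o$mooononommmmooo  (last char: 'o')
  sorted[9] = ommmmoooo$mooonon  (last char: 'n')
  sorted[10] = onommmmoooo$mooon  (last char: 'n')
  sorted[11] = ononommmmoooo$moo  (last char: 'o')
  sorted[12] = oo$mooononommmmoo  (last char: 'o')
  sorted[13] = oononommmmoooo$mo  (last char: 'o')
  sorted[14] = ooo$mooononommmmo  (last char: 'o')
  sorted[15] = ooononommmmoooo$m  (last char: 'm')
  sorted[16] = oooo$mooononommmm  (last char: 'm')
Last column: oomm$mooonnoooomm
Original string S is at sorted index 4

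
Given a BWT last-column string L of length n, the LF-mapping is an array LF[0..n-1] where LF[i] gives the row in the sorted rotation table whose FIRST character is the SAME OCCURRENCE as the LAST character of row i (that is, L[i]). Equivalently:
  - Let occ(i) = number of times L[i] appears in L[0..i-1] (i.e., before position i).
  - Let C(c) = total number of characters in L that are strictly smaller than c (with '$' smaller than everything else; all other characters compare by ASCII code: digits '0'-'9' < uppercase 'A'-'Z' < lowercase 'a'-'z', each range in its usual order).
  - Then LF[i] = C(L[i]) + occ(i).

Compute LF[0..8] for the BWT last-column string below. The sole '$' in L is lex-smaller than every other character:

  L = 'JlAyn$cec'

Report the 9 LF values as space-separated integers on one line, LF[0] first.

Char counts: '$':1, 'A':1, 'J':1, 'c':2, 'e':1, 'l':1, 'n':1, 'y':1
C (first-col start): C('$')=0, C('A')=1, C('J')=2, C('c')=3, C('e')=5, C('l')=6, C('n')=7, C('y')=8
L[0]='J': occ=0, LF[0]=C('J')+0=2+0=2
L[1]='l': occ=0, LF[1]=C('l')+0=6+0=6
L[2]='A': occ=0, LF[2]=C('A')+0=1+0=1
L[3]='y': occ=0, LF[3]=C('y')+0=8+0=8
L[4]='n': occ=0, LF[4]=C('n')+0=7+0=7
L[5]='$': occ=0, LF[5]=C('$')+0=0+0=0
L[6]='c': occ=0, LF[6]=C('c')+0=3+0=3
L[7]='e': occ=0, LF[7]=C('e')+0=5+0=5
L[8]='c': occ=1, LF[8]=C('c')+1=3+1=4

Answer: 2 6 1 8 7 0 3 5 4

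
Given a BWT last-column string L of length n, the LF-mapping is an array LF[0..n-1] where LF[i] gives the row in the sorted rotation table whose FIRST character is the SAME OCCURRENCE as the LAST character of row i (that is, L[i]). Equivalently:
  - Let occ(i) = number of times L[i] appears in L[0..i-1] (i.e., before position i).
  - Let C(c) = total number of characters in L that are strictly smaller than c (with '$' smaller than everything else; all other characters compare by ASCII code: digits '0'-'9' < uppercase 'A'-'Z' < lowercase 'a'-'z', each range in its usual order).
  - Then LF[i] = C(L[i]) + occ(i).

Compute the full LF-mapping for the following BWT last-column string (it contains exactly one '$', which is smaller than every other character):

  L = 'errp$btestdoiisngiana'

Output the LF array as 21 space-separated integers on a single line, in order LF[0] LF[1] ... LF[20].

Answer: 5 15 16 14 0 3 19 6 17 20 4 13 8 9 18 11 7 10 1 12 2

Derivation:
Char counts: '$':1, 'a':2, 'b':1, 'd':1, 'e':2, 'g':1, 'i':3, 'n':2, 'o':1, 'p':1, 'r':2, 's':2, 't':2
C (first-col start): C('$')=0, C('a')=1, C('b')=3, C('d')=4, C('e')=5, C('g')=7, C('i')=8, C('n')=11, C('o')=13, C('p')=14, C('r')=15, C('s')=17, C('t')=19
L[0]='e': occ=0, LF[0]=C('e')+0=5+0=5
L[1]='r': occ=0, LF[1]=C('r')+0=15+0=15
L[2]='r': occ=1, LF[2]=C('r')+1=15+1=16
L[3]='p': occ=0, LF[3]=C('p')+0=14+0=14
L[4]='$': occ=0, LF[4]=C('$')+0=0+0=0
L[5]='b': occ=0, LF[5]=C('b')+0=3+0=3
L[6]='t': occ=0, LF[6]=C('t')+0=19+0=19
L[7]='e': occ=1, LF[7]=C('e')+1=5+1=6
L[8]='s': occ=0, LF[8]=C('s')+0=17+0=17
L[9]='t': occ=1, LF[9]=C('t')+1=19+1=20
L[10]='d': occ=0, LF[10]=C('d')+0=4+0=4
L[11]='o': occ=0, LF[11]=C('o')+0=13+0=13
L[12]='i': occ=0, LF[12]=C('i')+0=8+0=8
L[13]='i': occ=1, LF[13]=C('i')+1=8+1=9
L[14]='s': occ=1, LF[14]=C('s')+1=17+1=18
L[15]='n': occ=0, LF[15]=C('n')+0=11+0=11
L[16]='g': occ=0, LF[16]=C('g')+0=7+0=7
L[17]='i': occ=2, LF[17]=C('i')+2=8+2=10
L[18]='a': occ=0, LF[18]=C('a')+0=1+0=1
L[19]='n': occ=1, LF[19]=C('n')+1=11+1=12
L[20]='a': occ=1, LF[20]=C('a')+1=1+1=2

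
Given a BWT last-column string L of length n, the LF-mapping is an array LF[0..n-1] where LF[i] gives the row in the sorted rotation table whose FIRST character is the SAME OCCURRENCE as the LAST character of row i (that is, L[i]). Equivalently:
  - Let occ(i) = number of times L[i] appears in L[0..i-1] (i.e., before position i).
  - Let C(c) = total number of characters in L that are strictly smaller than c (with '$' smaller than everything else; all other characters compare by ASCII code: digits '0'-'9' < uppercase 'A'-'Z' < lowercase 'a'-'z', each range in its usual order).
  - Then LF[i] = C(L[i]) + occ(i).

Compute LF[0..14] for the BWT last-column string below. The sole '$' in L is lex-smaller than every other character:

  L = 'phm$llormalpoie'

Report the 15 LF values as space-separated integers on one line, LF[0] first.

Char counts: '$':1, 'a':1, 'e':1, 'h':1, 'i':1, 'l':3, 'm':2, 'o':2, 'p':2, 'r':1
C (first-col start): C('$')=0, C('a')=1, C('e')=2, C('h')=3, C('i')=4, C('l')=5, C('m')=8, C('o')=10, C('p')=12, C('r')=14
L[0]='p': occ=0, LF[0]=C('p')+0=12+0=12
L[1]='h': occ=0, LF[1]=C('h')+0=3+0=3
L[2]='m': occ=0, LF[2]=C('m')+0=8+0=8
L[3]='$': occ=0, LF[3]=C('$')+0=0+0=0
L[4]='l': occ=0, LF[4]=C('l')+0=5+0=5
L[5]='l': occ=1, LF[5]=C('l')+1=5+1=6
L[6]='o': occ=0, LF[6]=C('o')+0=10+0=10
L[7]='r': occ=0, LF[7]=C('r')+0=14+0=14
L[8]='m': occ=1, LF[8]=C('m')+1=8+1=9
L[9]='a': occ=0, LF[9]=C('a')+0=1+0=1
L[10]='l': occ=2, LF[10]=C('l')+2=5+2=7
L[11]='p': occ=1, LF[11]=C('p')+1=12+1=13
L[12]='o': occ=1, LF[12]=C('o')+1=10+1=11
L[13]='i': occ=0, LF[13]=C('i')+0=4+0=4
L[14]='e': occ=0, LF[14]=C('e')+0=2+0=2

Answer: 12 3 8 0 5 6 10 14 9 1 7 13 11 4 2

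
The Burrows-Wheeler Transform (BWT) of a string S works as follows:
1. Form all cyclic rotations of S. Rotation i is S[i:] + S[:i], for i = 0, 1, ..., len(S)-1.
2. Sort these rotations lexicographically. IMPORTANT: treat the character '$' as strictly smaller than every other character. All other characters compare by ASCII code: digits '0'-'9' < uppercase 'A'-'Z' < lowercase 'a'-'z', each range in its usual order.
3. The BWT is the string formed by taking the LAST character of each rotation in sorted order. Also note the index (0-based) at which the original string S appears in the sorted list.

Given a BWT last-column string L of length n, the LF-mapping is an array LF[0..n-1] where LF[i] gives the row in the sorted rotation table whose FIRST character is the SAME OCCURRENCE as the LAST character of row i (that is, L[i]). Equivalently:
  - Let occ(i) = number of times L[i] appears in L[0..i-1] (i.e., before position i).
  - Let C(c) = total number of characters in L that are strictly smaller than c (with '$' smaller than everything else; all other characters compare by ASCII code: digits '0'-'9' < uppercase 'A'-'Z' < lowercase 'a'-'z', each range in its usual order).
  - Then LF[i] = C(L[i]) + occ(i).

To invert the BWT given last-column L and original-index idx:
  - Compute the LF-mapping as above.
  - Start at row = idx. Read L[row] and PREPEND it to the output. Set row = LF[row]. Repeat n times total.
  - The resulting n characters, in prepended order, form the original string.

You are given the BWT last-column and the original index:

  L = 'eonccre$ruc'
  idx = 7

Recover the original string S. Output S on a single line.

LF mapping: 4 7 6 1 2 8 5 0 9 10 3
Walk LF starting at row 7, prepending L[row]:
  step 1: row=7, L[7]='$', prepend. Next row=LF[7]=0
  step 2: row=0, L[0]='e', prepend. Next row=LF[0]=4
  step 3: row=4, L[4]='c', prepend. Next row=LF[4]=2
  step 4: row=2, L[2]='n', prepend. Next row=LF[2]=6
  step 5: row=6, L[6]='e', prepend. Next row=LF[6]=5
  step 6: row=5, L[5]='r', prepend. Next row=LF[5]=8
  step 7: row=8, L[8]='r', prepend. Next row=LF[8]=9
  step 8: row=9, L[9]='u', prepend. Next row=LF[9]=10
  step 9: row=10, L[10]='c', prepend. Next row=LF[10]=3
  step 10: row=3, L[3]='c', prepend. Next row=LF[3]=1
  step 11: row=1, L[1]='o', prepend. Next row=LF[1]=7
Reversed output: occurrence$

Answer: occurrence$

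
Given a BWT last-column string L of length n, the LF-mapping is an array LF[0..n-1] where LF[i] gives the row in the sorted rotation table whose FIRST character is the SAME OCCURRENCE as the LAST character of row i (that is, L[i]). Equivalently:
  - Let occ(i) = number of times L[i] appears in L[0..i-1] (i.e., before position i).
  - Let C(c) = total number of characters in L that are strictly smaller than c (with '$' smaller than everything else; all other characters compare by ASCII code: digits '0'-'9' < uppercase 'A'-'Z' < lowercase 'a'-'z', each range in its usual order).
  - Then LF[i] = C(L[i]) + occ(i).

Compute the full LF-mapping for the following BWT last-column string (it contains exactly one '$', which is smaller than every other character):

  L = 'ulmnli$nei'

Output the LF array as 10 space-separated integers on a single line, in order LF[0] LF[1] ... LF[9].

Char counts: '$':1, 'e':1, 'i':2, 'l':2, 'm':1, 'n':2, 'u':1
C (first-col start): C('$')=0, C('e')=1, C('i')=2, C('l')=4, C('m')=6, C('n')=7, C('u')=9
L[0]='u': occ=0, LF[0]=C('u')+0=9+0=9
L[1]='l': occ=0, LF[1]=C('l')+0=4+0=4
L[2]='m': occ=0, LF[2]=C('m')+0=6+0=6
L[3]='n': occ=0, LF[3]=C('n')+0=7+0=7
L[4]='l': occ=1, LF[4]=C('l')+1=4+1=5
L[5]='i': occ=0, LF[5]=C('i')+0=2+0=2
L[6]='$': occ=0, LF[6]=C('$')+0=0+0=0
L[7]='n': occ=1, LF[7]=C('n')+1=7+1=8
L[8]='e': occ=0, LF[8]=C('e')+0=1+0=1
L[9]='i': occ=1, LF[9]=C('i')+1=2+1=3

Answer: 9 4 6 7 5 2 0 8 1 3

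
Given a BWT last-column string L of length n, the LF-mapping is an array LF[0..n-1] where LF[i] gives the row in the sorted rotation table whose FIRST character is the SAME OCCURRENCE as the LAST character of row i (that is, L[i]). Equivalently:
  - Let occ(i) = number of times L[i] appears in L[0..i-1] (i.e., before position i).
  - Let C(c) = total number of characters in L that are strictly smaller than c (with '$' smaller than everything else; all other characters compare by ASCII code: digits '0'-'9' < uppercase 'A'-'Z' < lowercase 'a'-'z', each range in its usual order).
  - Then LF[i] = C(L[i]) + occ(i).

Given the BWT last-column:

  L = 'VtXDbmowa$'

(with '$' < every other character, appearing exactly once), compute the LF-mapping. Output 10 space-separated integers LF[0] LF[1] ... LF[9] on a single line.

Char counts: '$':1, 'D':1, 'V':1, 'X':1, 'a':1, 'b':1, 'm':1, 'o':1, 't':1, 'w':1
C (first-col start): C('$')=0, C('D')=1, C('V')=2, C('X')=3, C('a')=4, C('b')=5, C('m')=6, C('o')=7, C('t')=8, C('w')=9
L[0]='V': occ=0, LF[0]=C('V')+0=2+0=2
L[1]='t': occ=0, LF[1]=C('t')+0=8+0=8
L[2]='X': occ=0, LF[2]=C('X')+0=3+0=3
L[3]='D': occ=0, LF[3]=C('D')+0=1+0=1
L[4]='b': occ=0, LF[4]=C('b')+0=5+0=5
L[5]='m': occ=0, LF[5]=C('m')+0=6+0=6
L[6]='o': occ=0, LF[6]=C('o')+0=7+0=7
L[7]='w': occ=0, LF[7]=C('w')+0=9+0=9
L[8]='a': occ=0, LF[8]=C('a')+0=4+0=4
L[9]='$': occ=0, LF[9]=C('$')+0=0+0=0

Answer: 2 8 3 1 5 6 7 9 4 0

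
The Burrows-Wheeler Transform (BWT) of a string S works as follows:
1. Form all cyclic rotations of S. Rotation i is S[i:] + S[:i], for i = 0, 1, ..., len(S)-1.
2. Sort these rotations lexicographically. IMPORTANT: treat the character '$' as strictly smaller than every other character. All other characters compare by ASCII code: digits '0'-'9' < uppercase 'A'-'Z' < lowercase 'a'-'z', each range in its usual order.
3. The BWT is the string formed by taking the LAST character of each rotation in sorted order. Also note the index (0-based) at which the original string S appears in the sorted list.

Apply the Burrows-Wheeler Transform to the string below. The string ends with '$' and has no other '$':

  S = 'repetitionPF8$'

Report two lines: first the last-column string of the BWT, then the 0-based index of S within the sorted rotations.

All 14 rotations (rotation i = S[i:]+S[:i]):
  rot[0] = repetitionPF8$
  rot[1] = epetitionPF8$r
  rot[2] = petitionPF8$re
  rot[3] = etitionPF8$rep
  rot[4] = titionPF8$repe
  rot[5] = itionPF8$repet
  rot[6] = tionPF8$repeti
  rot[7] = ionPF8$repetit
  rot[8] = onPF8$repetiti
  rot[9] = nPF8$repetitio
  rot[10] = PF8$repetition
  rot[11] = F8$repetitionP
  rot[12] = 8$repetitionPF
  rot[13] = $repetitionPF8
Sorted (with $ < everything):
  sorted[0] = $repetitionPF8  (last char: '8')
  sorted[1] = 8$repetitionPF  (last char: 'F')
  sorted[2] = F8$repetitionP  (last char: 'P')
  sorted[3] = PF8$repetition  (last char: 'n')
  sorted[4] = epetitionPF8$r  (last char: 'r')
  sorted[5] = etitionPF8$rep  (last char: 'p')
  sorted[6] = ionPF8$repetit  (last char: 't')
  sorted[7] = itionPF8$repet  (last char: 't')
  sorted[8] = nPF8$repetitio  (last char: 'o')
  sorted[9] = onPF8$repetiti  (last char: 'i')
  sorted[10] = petitionPF8$re  (last char: 'e')
  sorted[11] = repetitionPF8$  (last char: '$')
  sorted[12] = tionPF8$repeti  (last char: 'i')
  sorted[13] = titionPF8$repe  (last char: 'e')
Last column: 8FPnrpttoie$ie
Original string S is at sorted index 11

Answer: 8FPnrpttoie$ie
11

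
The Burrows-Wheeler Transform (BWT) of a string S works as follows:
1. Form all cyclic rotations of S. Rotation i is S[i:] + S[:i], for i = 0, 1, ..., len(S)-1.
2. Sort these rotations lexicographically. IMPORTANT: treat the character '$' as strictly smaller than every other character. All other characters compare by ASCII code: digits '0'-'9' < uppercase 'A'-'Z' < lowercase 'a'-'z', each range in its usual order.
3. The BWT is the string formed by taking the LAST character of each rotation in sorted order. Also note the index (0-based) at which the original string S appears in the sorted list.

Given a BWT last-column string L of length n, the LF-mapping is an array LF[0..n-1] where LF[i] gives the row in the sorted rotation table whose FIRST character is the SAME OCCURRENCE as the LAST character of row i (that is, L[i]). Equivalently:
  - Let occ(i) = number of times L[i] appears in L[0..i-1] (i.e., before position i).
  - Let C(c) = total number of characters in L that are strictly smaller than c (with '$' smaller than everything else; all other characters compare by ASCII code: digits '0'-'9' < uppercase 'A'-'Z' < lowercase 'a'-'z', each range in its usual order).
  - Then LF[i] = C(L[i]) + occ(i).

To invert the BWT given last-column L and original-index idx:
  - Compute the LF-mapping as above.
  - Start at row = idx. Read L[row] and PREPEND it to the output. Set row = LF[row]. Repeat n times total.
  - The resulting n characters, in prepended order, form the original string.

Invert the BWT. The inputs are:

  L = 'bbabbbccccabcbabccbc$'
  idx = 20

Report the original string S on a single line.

Answer: cccbccbbcbbaabcbacbb$

Derivation:
LF mapping: 4 5 1 6 7 8 13 14 15 16 2 9 17 10 3 11 18 19 12 20 0
Walk LF starting at row 20, prepending L[row]:
  step 1: row=20, L[20]='$', prepend. Next row=LF[20]=0
  step 2: row=0, L[0]='b', prepend. Next row=LF[0]=4
  step 3: row=4, L[4]='b', prepend. Next row=LF[4]=7
  step 4: row=7, L[7]='c', prepend. Next row=LF[7]=14
  step 5: row=14, L[14]='a', prepend. Next row=LF[14]=3
  step 6: row=3, L[3]='b', prepend. Next row=LF[3]=6
  step 7: row=6, L[6]='c', prepend. Next row=LF[6]=13
  step 8: row=13, L[13]='b', prepend. Next row=LF[13]=10
  step 9: row=10, L[10]='a', prepend. Next row=LF[10]=2
  step 10: row=2, L[2]='a', prepend. Next row=LF[2]=1
  step 11: row=1, L[1]='b', prepend. Next row=LF[1]=5
  step 12: row=5, L[5]='b', prepend. Next row=LF[5]=8
  step 13: row=8, L[8]='c', prepend. Next row=LF[8]=15
  step 14: row=15, L[15]='b', prepend. Next row=LF[15]=11
  step 15: row=11, L[11]='b', prepend. Next row=LF[11]=9
  step 16: row=9, L[9]='c', prepend. Next row=LF[9]=16
  step 17: row=16, L[16]='c', prepend. Next row=LF[16]=18
  step 18: row=18, L[18]='b', prepend. Next row=LF[18]=12
  step 19: row=12, L[12]='c', prepend. Next row=LF[12]=17
  step 20: row=17, L[17]='c', prepend. Next row=LF[17]=19
  step 21: row=19, L[19]='c', prepend. Next row=LF[19]=20
Reversed output: cccbccbbcbbaabcbacbb$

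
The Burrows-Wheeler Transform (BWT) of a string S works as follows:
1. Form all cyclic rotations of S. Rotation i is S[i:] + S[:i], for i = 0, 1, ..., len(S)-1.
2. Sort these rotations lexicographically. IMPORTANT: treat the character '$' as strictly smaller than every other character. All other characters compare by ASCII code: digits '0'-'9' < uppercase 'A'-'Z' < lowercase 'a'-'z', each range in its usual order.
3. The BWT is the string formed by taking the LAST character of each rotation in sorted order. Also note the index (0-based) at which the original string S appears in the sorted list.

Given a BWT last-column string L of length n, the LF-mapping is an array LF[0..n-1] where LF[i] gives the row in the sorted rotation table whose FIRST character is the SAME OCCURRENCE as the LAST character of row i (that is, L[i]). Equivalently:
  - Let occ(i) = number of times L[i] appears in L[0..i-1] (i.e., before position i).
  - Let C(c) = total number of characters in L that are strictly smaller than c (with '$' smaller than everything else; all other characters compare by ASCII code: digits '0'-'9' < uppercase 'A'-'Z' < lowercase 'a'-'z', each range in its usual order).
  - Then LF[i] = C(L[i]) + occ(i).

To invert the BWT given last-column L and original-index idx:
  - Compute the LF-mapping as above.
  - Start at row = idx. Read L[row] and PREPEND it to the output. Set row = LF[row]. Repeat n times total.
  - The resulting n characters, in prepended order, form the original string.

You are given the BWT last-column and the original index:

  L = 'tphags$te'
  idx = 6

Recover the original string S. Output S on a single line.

LF mapping: 7 5 4 1 3 6 0 8 2
Walk LF starting at row 6, prepending L[row]:
  step 1: row=6, L[6]='$', prepend. Next row=LF[6]=0
  step 2: row=0, L[0]='t', prepend. Next row=LF[0]=7
  step 3: row=7, L[7]='t', prepend. Next row=LF[7]=8
  step 4: row=8, L[8]='e', prepend. Next row=LF[8]=2
  step 5: row=2, L[2]='h', prepend. Next row=LF[2]=4
  step 6: row=4, L[4]='g', prepend. Next row=LF[4]=3
  step 7: row=3, L[3]='a', prepend. Next row=LF[3]=1
  step 8: row=1, L[1]='p', prepend. Next row=LF[1]=5
  step 9: row=5, L[5]='s', prepend. Next row=LF[5]=6
Reversed output: spaghett$

Answer: spaghett$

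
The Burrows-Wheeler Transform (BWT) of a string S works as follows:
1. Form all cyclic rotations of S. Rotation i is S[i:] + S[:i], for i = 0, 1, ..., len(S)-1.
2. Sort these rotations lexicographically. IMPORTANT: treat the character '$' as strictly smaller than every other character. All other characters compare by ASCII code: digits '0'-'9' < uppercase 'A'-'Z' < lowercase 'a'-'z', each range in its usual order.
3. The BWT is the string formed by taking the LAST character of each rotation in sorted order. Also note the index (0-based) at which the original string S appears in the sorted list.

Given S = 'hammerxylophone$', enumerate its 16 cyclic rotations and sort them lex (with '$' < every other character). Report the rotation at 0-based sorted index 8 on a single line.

Answer: mmerxylophone$ha

Derivation:
All 16 rotations (rotation i = S[i:]+S[:i]):
  rot[0] = hammerxylophone$
  rot[1] = ammerxylophone$h
  rot[2] = mmerxylophone$ha
  rot[3] = merxylophone$ham
  rot[4] = erxylophone$hamm
  rot[5] = rxylophone$hamme
  rot[6] = xylophone$hammer
  rot[7] = ylophone$hammerx
  rot[8] = lophone$hammerxy
  rot[9] = ophone$hammerxyl
  rot[10] = phone$hammerxylo
  rot[11] = hone$hammerxylop
  rot[12] = one$hammerxyloph
  rot[13] = ne$hammerxylopho
  rot[14] = e$hammerxylophon
  rot[15] = $hammerxylophone
Sorted (with $ < everything):
  sorted[0] = $hammerxylophone
  sorted[1] = ammerxylophone$h
  sorted[2] = e$hammerxylophon
  sorted[3] = erxylophone$hamm
  sorted[4] = hammerxylophone$
  sorted[5] = hone$hammerxylop
  sorted[6] = lophone$hammerxy
  sorted[7] = merxylophone$ham
  sorted[8] = mmerxylophone$ha
  sorted[9] = ne$hammerxylopho
  sorted[10] = one$hammerxyloph
  sorted[11] = ophone$hammerxyl
  sorted[12] = phone$hammerxylo
  sorted[13] = rxylophone$hamme
  sorted[14] = xylophone$hammer
  sorted[15] = ylophone$hammerx
sorted[8] = mmerxylophone$ha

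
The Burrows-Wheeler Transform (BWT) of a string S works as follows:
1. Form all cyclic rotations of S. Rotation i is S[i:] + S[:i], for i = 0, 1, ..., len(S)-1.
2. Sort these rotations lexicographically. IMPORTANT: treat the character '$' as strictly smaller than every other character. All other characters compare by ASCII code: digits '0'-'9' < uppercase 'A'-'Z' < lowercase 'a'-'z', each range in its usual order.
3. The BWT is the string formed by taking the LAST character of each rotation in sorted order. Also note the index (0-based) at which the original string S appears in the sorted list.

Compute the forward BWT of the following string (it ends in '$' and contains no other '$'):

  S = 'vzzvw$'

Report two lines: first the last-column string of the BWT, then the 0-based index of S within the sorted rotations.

Answer: wz$vzv
2

Derivation:
All 6 rotations (rotation i = S[i:]+S[:i]):
  rot[0] = vzzvw$
  rot[1] = zzvw$v
  rot[2] = zvw$vz
  rot[3] = vw$vzz
  rot[4] = w$vzzv
  rot[5] = $vzzvw
Sorted (with $ < everything):
  sorted[0] = $vzzvw  (last char: 'w')
  sorted[1] = vw$vzz  (last char: 'z')
  sorted[2] = vzzvw$  (last char: '$')
  sorted[3] = w$vzzv  (last char: 'v')
  sorted[4] = zvw$vz  (last char: 'z')
  sorted[5] = zzvw$v  (last char: 'v')
Last column: wz$vzv
Original string S is at sorted index 2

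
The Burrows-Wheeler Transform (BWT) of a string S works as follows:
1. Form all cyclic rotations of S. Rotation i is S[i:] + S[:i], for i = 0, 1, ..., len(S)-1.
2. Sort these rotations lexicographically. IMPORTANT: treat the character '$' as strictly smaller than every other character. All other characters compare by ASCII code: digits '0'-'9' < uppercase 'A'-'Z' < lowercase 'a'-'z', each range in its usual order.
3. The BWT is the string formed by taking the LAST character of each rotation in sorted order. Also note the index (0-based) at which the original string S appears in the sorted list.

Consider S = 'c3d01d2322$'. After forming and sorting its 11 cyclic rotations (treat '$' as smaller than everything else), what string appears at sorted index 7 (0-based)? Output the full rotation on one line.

All 11 rotations (rotation i = S[i:]+S[:i]):
  rot[0] = c3d01d2322$
  rot[1] = 3d01d2322$c
  rot[2] = d01d2322$c3
  rot[3] = 01d2322$c3d
  rot[4] = 1d2322$c3d0
  rot[5] = d2322$c3d01
  rot[6] = 2322$c3d01d
  rot[7] = 322$c3d01d2
  rot[8] = 22$c3d01d23
  rot[9] = 2$c3d01d232
  rot[10] = $c3d01d2322
Sorted (with $ < everything):
  sorted[0] = $c3d01d2322
  sorted[1] = 01d2322$c3d
  sorted[2] = 1d2322$c3d0
  sorted[3] = 2$c3d01d232
  sorted[4] = 22$c3d01d23
  sorted[5] = 2322$c3d01d
  sorted[6] = 322$c3d01d2
  sorted[7] = 3d01d2322$c
  sorted[8] = c3d01d2322$
  sorted[9] = d01d2322$c3
  sorted[10] = d2322$c3d01
sorted[7] = 3d01d2322$c

Answer: 3d01d2322$c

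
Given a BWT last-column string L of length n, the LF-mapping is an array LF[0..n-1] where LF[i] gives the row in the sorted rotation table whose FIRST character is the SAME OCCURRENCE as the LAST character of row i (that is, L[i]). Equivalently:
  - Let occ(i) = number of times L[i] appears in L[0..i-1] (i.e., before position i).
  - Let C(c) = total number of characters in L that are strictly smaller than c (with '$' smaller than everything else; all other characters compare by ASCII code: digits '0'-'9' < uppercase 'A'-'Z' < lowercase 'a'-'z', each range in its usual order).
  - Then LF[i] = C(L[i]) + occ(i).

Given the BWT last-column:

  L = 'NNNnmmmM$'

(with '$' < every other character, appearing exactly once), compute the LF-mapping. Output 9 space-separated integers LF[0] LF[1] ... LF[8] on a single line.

Answer: 2 3 4 8 5 6 7 1 0

Derivation:
Char counts: '$':1, 'M':1, 'N':3, 'm':3, 'n':1
C (first-col start): C('$')=0, C('M')=1, C('N')=2, C('m')=5, C('n')=8
L[0]='N': occ=0, LF[0]=C('N')+0=2+0=2
L[1]='N': occ=1, LF[1]=C('N')+1=2+1=3
L[2]='N': occ=2, LF[2]=C('N')+2=2+2=4
L[3]='n': occ=0, LF[3]=C('n')+0=8+0=8
L[4]='m': occ=0, LF[4]=C('m')+0=5+0=5
L[5]='m': occ=1, LF[5]=C('m')+1=5+1=6
L[6]='m': occ=2, LF[6]=C('m')+2=5+2=7
L[7]='M': occ=0, LF[7]=C('M')+0=1+0=1
L[8]='$': occ=0, LF[8]=C('$')+0=0+0=0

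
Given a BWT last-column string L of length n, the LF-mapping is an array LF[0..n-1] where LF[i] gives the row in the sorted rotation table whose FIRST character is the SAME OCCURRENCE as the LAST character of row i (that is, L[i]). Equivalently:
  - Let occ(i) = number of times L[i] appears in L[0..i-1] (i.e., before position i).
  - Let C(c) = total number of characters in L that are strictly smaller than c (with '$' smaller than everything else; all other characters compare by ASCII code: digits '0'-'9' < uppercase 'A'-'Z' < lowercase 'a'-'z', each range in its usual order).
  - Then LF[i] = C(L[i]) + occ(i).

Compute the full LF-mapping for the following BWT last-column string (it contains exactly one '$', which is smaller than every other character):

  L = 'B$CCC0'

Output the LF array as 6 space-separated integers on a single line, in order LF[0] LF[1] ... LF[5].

Char counts: '$':1, '0':1, 'B':1, 'C':3
C (first-col start): C('$')=0, C('0')=1, C('B')=2, C('C')=3
L[0]='B': occ=0, LF[0]=C('B')+0=2+0=2
L[1]='$': occ=0, LF[1]=C('$')+0=0+0=0
L[2]='C': occ=0, LF[2]=C('C')+0=3+0=3
L[3]='C': occ=1, LF[3]=C('C')+1=3+1=4
L[4]='C': occ=2, LF[4]=C('C')+2=3+2=5
L[5]='0': occ=0, LF[5]=C('0')+0=1+0=1

Answer: 2 0 3 4 5 1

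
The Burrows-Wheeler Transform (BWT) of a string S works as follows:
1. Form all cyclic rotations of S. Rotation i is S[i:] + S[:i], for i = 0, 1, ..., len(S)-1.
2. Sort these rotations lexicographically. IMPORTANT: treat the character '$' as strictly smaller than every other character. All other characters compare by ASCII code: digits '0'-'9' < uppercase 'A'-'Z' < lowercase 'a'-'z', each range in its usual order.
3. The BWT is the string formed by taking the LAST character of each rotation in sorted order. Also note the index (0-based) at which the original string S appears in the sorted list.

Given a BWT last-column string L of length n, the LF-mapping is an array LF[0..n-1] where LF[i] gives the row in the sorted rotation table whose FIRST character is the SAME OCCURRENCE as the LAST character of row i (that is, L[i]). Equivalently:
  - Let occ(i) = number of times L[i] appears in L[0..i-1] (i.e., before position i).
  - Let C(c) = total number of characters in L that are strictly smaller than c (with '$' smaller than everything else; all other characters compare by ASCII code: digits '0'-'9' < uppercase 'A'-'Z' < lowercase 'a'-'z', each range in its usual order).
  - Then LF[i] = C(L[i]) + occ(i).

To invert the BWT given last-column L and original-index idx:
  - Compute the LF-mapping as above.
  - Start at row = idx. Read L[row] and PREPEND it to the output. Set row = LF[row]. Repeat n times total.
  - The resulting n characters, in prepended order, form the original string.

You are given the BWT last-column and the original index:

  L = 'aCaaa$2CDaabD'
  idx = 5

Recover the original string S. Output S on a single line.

Answer: DbaaaDaCaC2a$

Derivation:
LF mapping: 6 2 7 8 9 0 1 3 4 10 11 12 5
Walk LF starting at row 5, prepending L[row]:
  step 1: row=5, L[5]='$', prepend. Next row=LF[5]=0
  step 2: row=0, L[0]='a', prepend. Next row=LF[0]=6
  step 3: row=6, L[6]='2', prepend. Next row=LF[6]=1
  step 4: row=1, L[1]='C', prepend. Next row=LF[1]=2
  step 5: row=2, L[2]='a', prepend. Next row=LF[2]=7
  step 6: row=7, L[7]='C', prepend. Next row=LF[7]=3
  step 7: row=3, L[3]='a', prepend. Next row=LF[3]=8
  step 8: row=8, L[8]='D', prepend. Next row=LF[8]=4
  step 9: row=4, L[4]='a', prepend. Next row=LF[4]=9
  step 10: row=9, L[9]='a', prepend. Next row=LF[9]=10
  step 11: row=10, L[10]='a', prepend. Next row=LF[10]=11
  step 12: row=11, L[11]='b', prepend. Next row=LF[11]=12
  step 13: row=12, L[12]='D', prepend. Next row=LF[12]=5
Reversed output: DbaaaDaCaC2a$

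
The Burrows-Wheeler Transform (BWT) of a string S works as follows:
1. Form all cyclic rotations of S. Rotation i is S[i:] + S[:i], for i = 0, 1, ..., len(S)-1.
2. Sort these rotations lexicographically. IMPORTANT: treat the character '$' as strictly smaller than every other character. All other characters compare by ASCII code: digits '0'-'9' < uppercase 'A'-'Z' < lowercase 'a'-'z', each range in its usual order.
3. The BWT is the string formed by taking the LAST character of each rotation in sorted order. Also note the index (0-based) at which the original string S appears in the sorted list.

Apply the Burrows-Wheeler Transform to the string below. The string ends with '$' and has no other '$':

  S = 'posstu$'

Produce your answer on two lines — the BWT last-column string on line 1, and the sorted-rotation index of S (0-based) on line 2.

Answer: up$osst
2

Derivation:
All 7 rotations (rotation i = S[i:]+S[:i]):
  rot[0] = posstu$
  rot[1] = osstu$p
  rot[2] = sstu$po
  rot[3] = stu$pos
  rot[4] = tu$poss
  rot[5] = u$posst
  rot[6] = $posstu
Sorted (with $ < everything):
  sorted[0] = $posstu  (last char: 'u')
  sorted[1] = osstu$p  (last char: 'p')
  sorted[2] = posstu$  (last char: '$')
  sorted[3] = sstu$po  (last char: 'o')
  sorted[4] = stu$pos  (last char: 's')
  sorted[5] = tu$poss  (last char: 's')
  sorted[6] = u$posst  (last char: 't')
Last column: up$osst
Original string S is at sorted index 2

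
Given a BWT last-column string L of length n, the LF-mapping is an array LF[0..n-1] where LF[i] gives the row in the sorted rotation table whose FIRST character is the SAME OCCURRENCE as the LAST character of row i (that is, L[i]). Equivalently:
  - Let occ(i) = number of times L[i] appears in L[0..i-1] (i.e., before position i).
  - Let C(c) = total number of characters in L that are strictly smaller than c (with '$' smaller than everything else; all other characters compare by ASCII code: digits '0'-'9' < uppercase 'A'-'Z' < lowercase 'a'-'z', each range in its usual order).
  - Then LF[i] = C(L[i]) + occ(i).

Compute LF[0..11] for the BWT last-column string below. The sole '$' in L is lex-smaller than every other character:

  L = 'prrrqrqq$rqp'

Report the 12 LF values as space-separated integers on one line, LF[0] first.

Char counts: '$':1, 'p':2, 'q':4, 'r':5
C (first-col start): C('$')=0, C('p')=1, C('q')=3, C('r')=7
L[0]='p': occ=0, LF[0]=C('p')+0=1+0=1
L[1]='r': occ=0, LF[1]=C('r')+0=7+0=7
L[2]='r': occ=1, LF[2]=C('r')+1=7+1=8
L[3]='r': occ=2, LF[3]=C('r')+2=7+2=9
L[4]='q': occ=0, LF[4]=C('q')+0=3+0=3
L[5]='r': occ=3, LF[5]=C('r')+3=7+3=10
L[6]='q': occ=1, LF[6]=C('q')+1=3+1=4
L[7]='q': occ=2, LF[7]=C('q')+2=3+2=5
L[8]='$': occ=0, LF[8]=C('$')+0=0+0=0
L[9]='r': occ=4, LF[9]=C('r')+4=7+4=11
L[10]='q': occ=3, LF[10]=C('q')+3=3+3=6
L[11]='p': occ=1, LF[11]=C('p')+1=1+1=2

Answer: 1 7 8 9 3 10 4 5 0 11 6 2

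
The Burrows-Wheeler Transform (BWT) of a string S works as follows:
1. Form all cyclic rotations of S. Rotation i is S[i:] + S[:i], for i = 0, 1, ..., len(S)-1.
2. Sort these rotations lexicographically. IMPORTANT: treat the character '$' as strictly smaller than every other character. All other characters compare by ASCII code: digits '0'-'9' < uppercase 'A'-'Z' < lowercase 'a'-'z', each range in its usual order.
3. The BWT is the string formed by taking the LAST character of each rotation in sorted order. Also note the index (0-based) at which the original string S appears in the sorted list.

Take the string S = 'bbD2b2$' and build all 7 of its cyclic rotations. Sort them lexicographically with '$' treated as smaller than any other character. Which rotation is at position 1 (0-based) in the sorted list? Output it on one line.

Answer: 2$bbD2b

Derivation:
All 7 rotations (rotation i = S[i:]+S[:i]):
  rot[0] = bbD2b2$
  rot[1] = bD2b2$b
  rot[2] = D2b2$bb
  rot[3] = 2b2$bbD
  rot[4] = b2$bbD2
  rot[5] = 2$bbD2b
  rot[6] = $bbD2b2
Sorted (with $ < everything):
  sorted[0] = $bbD2b2
  sorted[1] = 2$bbD2b
  sorted[2] = 2b2$bbD
  sorted[3] = D2b2$bb
  sorted[4] = b2$bbD2
  sorted[5] = bD2b2$b
  sorted[6] = bbD2b2$
sorted[1] = 2$bbD2b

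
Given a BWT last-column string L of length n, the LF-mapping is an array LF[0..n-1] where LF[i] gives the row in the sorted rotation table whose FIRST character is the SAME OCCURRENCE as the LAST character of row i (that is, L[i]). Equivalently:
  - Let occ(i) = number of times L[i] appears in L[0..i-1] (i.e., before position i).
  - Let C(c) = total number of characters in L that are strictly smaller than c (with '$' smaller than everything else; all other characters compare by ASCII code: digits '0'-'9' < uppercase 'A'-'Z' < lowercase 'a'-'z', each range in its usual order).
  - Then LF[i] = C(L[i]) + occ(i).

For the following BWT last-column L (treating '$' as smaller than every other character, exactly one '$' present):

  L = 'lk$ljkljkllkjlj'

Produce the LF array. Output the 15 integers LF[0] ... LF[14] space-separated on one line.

Answer: 9 5 0 10 1 6 11 2 7 12 13 8 3 14 4

Derivation:
Char counts: '$':1, 'j':4, 'k':4, 'l':6
C (first-col start): C('$')=0, C('j')=1, C('k')=5, C('l')=9
L[0]='l': occ=0, LF[0]=C('l')+0=9+0=9
L[1]='k': occ=0, LF[1]=C('k')+0=5+0=5
L[2]='$': occ=0, LF[2]=C('$')+0=0+0=0
L[3]='l': occ=1, LF[3]=C('l')+1=9+1=10
L[4]='j': occ=0, LF[4]=C('j')+0=1+0=1
L[5]='k': occ=1, LF[5]=C('k')+1=5+1=6
L[6]='l': occ=2, LF[6]=C('l')+2=9+2=11
L[7]='j': occ=1, LF[7]=C('j')+1=1+1=2
L[8]='k': occ=2, LF[8]=C('k')+2=5+2=7
L[9]='l': occ=3, LF[9]=C('l')+3=9+3=12
L[10]='l': occ=4, LF[10]=C('l')+4=9+4=13
L[11]='k': occ=3, LF[11]=C('k')+3=5+3=8
L[12]='j': occ=2, LF[12]=C('j')+2=1+2=3
L[13]='l': occ=5, LF[13]=C('l')+5=9+5=14
L[14]='j': occ=3, LF[14]=C('j')+3=1+3=4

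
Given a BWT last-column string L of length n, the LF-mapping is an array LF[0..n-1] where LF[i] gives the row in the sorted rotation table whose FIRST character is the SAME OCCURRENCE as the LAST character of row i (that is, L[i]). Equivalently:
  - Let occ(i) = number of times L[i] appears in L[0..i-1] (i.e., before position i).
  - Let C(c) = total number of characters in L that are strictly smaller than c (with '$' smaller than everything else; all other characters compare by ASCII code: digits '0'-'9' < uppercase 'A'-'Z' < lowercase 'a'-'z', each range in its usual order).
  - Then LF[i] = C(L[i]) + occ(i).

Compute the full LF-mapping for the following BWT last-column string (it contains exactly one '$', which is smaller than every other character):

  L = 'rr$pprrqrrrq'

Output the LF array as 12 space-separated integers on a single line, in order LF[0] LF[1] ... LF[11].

Char counts: '$':1, 'p':2, 'q':2, 'r':7
C (first-col start): C('$')=0, C('p')=1, C('q')=3, C('r')=5
L[0]='r': occ=0, LF[0]=C('r')+0=5+0=5
L[1]='r': occ=1, LF[1]=C('r')+1=5+1=6
L[2]='$': occ=0, LF[2]=C('$')+0=0+0=0
L[3]='p': occ=0, LF[3]=C('p')+0=1+0=1
L[4]='p': occ=1, LF[4]=C('p')+1=1+1=2
L[5]='r': occ=2, LF[5]=C('r')+2=5+2=7
L[6]='r': occ=3, LF[6]=C('r')+3=5+3=8
L[7]='q': occ=0, LF[7]=C('q')+0=3+0=3
L[8]='r': occ=4, LF[8]=C('r')+4=5+4=9
L[9]='r': occ=5, LF[9]=C('r')+5=5+5=10
L[10]='r': occ=6, LF[10]=C('r')+6=5+6=11
L[11]='q': occ=1, LF[11]=C('q')+1=3+1=4

Answer: 5 6 0 1 2 7 8 3 9 10 11 4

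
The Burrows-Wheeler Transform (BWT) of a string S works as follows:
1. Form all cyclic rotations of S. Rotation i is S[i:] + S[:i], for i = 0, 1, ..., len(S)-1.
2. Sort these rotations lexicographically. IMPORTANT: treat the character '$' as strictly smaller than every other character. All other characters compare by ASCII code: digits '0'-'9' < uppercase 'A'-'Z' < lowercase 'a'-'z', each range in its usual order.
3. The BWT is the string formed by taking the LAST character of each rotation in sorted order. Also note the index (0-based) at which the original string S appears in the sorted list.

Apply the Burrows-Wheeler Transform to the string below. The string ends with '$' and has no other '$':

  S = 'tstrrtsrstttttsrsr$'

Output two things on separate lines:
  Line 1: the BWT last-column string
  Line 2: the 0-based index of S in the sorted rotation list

Answer: rstssrrtttrstr$ttts
14

Derivation:
All 19 rotations (rotation i = S[i:]+S[:i]):
  rot[0] = tstrrtsrstttttsrsr$
  rot[1] = strrtsrstttttsrsr$t
  rot[2] = trrtsrstttttsrsr$ts
  rot[3] = rrtsrstttttsrsr$tst
  rot[4] = rtsrstttttsrsr$tstr
  rot[5] = tsrstttttsrsr$tstrr
  rot[6] = srstttttsrsr$tstrrt
  rot[7] = rstttttsrsr$tstrrts
  rot[8] = stttttsrsr$tstrrtsr
  rot[9] = tttttsrsr$tstrrtsrs
  rot[10] = ttttsrsr$tstrrtsrst
  rot[11] = tttsrsr$tstrrtsrstt
  rot[12] = ttsrsr$tstrrtsrsttt
  rot[13] = tsrsr$tstrrtsrstttt
  rot[14] = srsr$tstrrtsrsttttt
  rot[15] = rsr$tstrrtsrsttttts
  rot[16] = sr$tstrrtsrstttttsr
  rot[17] = r$tstrrtsrstttttsrs
  rot[18] = $tstrrtsrstttttsrsr
Sorted (with $ < everything):
  sorted[0] = $tstrrtsrstttttsrsr  (last char: 'r')
  sorted[1] = r$tstrrtsrstttttsrs  (last char: 's')
  sorted[2] = rrtsrstttttsrsr$tst  (last char: 't')
  sorted[3] = rsr$tstrrtsrsttttts  (last char: 's')
  sorted[4] = rstttttsrsr$tstrrts  (last char: 's')
  sorted[5] = rtsrstttttsrsr$tstr  (last char: 'r')
  sorted[6] = sr$tstrrtsrstttttsr  (last char: 'r')
  sorted[7] = srsr$tstrrtsrsttttt  (last char: 't')
  sorted[8] = srstttttsrsr$tstrrt  (last char: 't')
  sorted[9] = strrtsrstttttsrsr$t  (last char: 't')
  sorted[10] = stttttsrsr$tstrrtsr  (last char: 'r')
  sorted[11] = trrtsrstttttsrsr$ts  (last char: 's')
  sorted[12] = tsrsr$tstrrtsrstttt  (last char: 't')
  sorted[13] = tsrstttttsrsr$tstrr  (last char: 'r')
  sorted[14] = tstrrtsrstttttsrsr$  (last char: '$')
  sorted[15] = ttsrsr$tstrrtsrsttt  (last char: 't')
  sorted[16] = tttsrsr$tstrrtsrstt  (last char: 't')
  sorted[17] = ttttsrsr$tstrrtsrst  (last char: 't')
  sorted[18] = tttttsrsr$tstrrtsrs  (last char: 's')
Last column: rstssrrtttrstr$ttts
Original string S is at sorted index 14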